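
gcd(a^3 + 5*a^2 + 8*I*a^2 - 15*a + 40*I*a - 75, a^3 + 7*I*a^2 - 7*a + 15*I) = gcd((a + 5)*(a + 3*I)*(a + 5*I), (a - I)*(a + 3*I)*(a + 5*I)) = a^2 + 8*I*a - 15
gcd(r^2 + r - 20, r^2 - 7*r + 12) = r - 4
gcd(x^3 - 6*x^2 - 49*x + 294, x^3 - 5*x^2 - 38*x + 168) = x - 7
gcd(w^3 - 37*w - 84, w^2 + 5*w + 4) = w + 4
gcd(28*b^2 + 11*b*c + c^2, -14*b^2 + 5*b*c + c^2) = 7*b + c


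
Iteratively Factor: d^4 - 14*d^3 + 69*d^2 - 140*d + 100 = (d - 2)*(d^3 - 12*d^2 + 45*d - 50) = (d - 2)^2*(d^2 - 10*d + 25) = (d - 5)*(d - 2)^2*(d - 5)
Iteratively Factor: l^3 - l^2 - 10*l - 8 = (l + 2)*(l^2 - 3*l - 4) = (l - 4)*(l + 2)*(l + 1)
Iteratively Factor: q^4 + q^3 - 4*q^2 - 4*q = (q + 2)*(q^3 - q^2 - 2*q) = (q - 2)*(q + 2)*(q^2 + q) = q*(q - 2)*(q + 2)*(q + 1)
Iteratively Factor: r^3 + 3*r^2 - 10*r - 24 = (r + 2)*(r^2 + r - 12) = (r - 3)*(r + 2)*(r + 4)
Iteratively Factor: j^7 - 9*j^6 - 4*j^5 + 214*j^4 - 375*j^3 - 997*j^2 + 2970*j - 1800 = (j + 4)*(j^6 - 13*j^5 + 48*j^4 + 22*j^3 - 463*j^2 + 855*j - 450) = (j + 3)*(j + 4)*(j^5 - 16*j^4 + 96*j^3 - 266*j^2 + 335*j - 150) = (j - 2)*(j + 3)*(j + 4)*(j^4 - 14*j^3 + 68*j^2 - 130*j + 75) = (j - 5)*(j - 2)*(j + 3)*(j + 4)*(j^3 - 9*j^2 + 23*j - 15) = (j - 5)*(j - 2)*(j - 1)*(j + 3)*(j + 4)*(j^2 - 8*j + 15) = (j - 5)*(j - 3)*(j - 2)*(j - 1)*(j + 3)*(j + 4)*(j - 5)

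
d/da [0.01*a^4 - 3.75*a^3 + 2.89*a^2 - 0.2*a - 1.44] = 0.04*a^3 - 11.25*a^2 + 5.78*a - 0.2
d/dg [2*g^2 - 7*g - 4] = 4*g - 7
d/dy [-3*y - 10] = -3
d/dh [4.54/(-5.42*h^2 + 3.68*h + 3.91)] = (49.2136*h - 16.7072)/(-5.42*h^2 + 3.68*h + 3.91)^2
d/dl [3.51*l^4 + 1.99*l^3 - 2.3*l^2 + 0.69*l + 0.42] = 14.04*l^3 + 5.97*l^2 - 4.6*l + 0.69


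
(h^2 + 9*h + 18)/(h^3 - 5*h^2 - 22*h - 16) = (h^2 + 9*h + 18)/(h^3 - 5*h^2 - 22*h - 16)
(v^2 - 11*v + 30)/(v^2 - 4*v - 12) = (v - 5)/(v + 2)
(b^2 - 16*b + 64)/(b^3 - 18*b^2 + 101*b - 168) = (b - 8)/(b^2 - 10*b + 21)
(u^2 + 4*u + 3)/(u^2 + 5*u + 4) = (u + 3)/(u + 4)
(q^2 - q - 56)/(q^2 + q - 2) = (q^2 - q - 56)/(q^2 + q - 2)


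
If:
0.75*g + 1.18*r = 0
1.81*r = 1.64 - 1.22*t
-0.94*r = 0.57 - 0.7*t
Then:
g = -0.30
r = 0.19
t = 1.07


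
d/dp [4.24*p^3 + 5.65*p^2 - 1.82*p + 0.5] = 12.72*p^2 + 11.3*p - 1.82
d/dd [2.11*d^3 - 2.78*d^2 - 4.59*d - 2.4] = 6.33*d^2 - 5.56*d - 4.59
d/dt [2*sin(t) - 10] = 2*cos(t)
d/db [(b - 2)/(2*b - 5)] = -1/(2*b - 5)^2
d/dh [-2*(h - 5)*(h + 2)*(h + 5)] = -6*h^2 - 8*h + 50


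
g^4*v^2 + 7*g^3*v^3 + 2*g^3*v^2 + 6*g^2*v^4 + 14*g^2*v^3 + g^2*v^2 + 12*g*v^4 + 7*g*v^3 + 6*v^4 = (g + v)*(g + 6*v)*(g*v + v)^2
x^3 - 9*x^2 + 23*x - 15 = (x - 5)*(x - 3)*(x - 1)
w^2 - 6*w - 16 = (w - 8)*(w + 2)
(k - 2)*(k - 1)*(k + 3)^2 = k^4 + 3*k^3 - 7*k^2 - 15*k + 18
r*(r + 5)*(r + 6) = r^3 + 11*r^2 + 30*r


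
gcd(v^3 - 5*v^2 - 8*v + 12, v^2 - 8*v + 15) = 1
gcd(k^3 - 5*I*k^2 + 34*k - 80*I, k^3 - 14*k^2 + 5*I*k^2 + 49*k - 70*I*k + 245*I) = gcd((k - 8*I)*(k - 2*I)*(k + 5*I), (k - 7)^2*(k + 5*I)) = k + 5*I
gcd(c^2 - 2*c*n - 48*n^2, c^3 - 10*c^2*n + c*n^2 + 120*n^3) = c - 8*n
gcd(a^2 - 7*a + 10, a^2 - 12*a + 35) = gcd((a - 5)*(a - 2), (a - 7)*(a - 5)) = a - 5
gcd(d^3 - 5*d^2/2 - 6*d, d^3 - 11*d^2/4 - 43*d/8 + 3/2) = d^2 - 5*d/2 - 6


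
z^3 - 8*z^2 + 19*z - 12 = (z - 4)*(z - 3)*(z - 1)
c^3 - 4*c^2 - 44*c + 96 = (c - 8)*(c - 2)*(c + 6)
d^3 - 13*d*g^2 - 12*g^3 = (d - 4*g)*(d + g)*(d + 3*g)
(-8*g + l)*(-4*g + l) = 32*g^2 - 12*g*l + l^2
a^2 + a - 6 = (a - 2)*(a + 3)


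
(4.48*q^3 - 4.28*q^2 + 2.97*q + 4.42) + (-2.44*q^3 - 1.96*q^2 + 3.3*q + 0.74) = 2.04*q^3 - 6.24*q^2 + 6.27*q + 5.16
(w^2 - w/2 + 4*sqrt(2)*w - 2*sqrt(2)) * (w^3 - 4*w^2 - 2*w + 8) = w^5 - 9*w^4/2 + 4*sqrt(2)*w^4 - 18*sqrt(2)*w^3 + 9*w^2 - 4*w + 36*sqrt(2)*w - 16*sqrt(2)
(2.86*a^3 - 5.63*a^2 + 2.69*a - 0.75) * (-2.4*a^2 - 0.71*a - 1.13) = -6.864*a^5 + 11.4814*a^4 - 5.6905*a^3 + 6.252*a^2 - 2.5072*a + 0.8475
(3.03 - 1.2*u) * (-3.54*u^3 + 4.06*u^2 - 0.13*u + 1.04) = 4.248*u^4 - 15.5982*u^3 + 12.4578*u^2 - 1.6419*u + 3.1512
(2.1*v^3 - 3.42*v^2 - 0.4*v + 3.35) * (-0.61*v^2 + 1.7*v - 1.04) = -1.281*v^5 + 5.6562*v^4 - 7.754*v^3 + 0.8333*v^2 + 6.111*v - 3.484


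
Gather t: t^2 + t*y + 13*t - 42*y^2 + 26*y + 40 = t^2 + t*(y + 13) - 42*y^2 + 26*y + 40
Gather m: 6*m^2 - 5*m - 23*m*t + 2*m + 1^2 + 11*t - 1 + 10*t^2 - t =6*m^2 + m*(-23*t - 3) + 10*t^2 + 10*t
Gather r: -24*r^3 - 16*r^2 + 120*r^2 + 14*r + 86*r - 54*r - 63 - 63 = -24*r^3 + 104*r^2 + 46*r - 126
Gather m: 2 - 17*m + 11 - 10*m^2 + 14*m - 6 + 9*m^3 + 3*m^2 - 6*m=9*m^3 - 7*m^2 - 9*m + 7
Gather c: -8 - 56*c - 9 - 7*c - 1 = -63*c - 18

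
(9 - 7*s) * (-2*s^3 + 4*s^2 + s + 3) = 14*s^4 - 46*s^3 + 29*s^2 - 12*s + 27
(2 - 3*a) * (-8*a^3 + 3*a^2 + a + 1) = 24*a^4 - 25*a^3 + 3*a^2 - a + 2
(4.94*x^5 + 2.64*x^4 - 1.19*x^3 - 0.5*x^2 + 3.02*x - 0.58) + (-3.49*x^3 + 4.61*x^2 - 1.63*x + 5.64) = 4.94*x^5 + 2.64*x^4 - 4.68*x^3 + 4.11*x^2 + 1.39*x + 5.06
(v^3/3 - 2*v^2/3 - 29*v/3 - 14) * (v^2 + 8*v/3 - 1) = v^5/3 + 2*v^4/9 - 106*v^3/9 - 352*v^2/9 - 83*v/3 + 14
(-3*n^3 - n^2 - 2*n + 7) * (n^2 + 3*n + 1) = -3*n^5 - 10*n^4 - 8*n^3 + 19*n + 7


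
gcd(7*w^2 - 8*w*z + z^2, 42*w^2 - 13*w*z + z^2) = -7*w + z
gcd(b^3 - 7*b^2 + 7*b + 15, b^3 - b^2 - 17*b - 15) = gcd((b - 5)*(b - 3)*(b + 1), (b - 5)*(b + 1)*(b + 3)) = b^2 - 4*b - 5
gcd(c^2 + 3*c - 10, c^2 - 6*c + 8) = c - 2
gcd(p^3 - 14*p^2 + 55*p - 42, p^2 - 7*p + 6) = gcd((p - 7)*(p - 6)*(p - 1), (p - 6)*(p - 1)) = p^2 - 7*p + 6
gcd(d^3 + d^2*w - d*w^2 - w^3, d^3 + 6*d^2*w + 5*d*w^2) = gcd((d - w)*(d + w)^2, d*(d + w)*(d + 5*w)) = d + w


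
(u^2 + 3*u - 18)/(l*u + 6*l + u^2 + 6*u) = (u - 3)/(l + u)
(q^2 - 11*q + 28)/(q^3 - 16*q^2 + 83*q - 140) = 1/(q - 5)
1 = 1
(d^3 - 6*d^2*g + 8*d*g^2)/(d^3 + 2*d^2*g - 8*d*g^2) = (d - 4*g)/(d + 4*g)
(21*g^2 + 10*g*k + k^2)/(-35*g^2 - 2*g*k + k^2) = (-21*g^2 - 10*g*k - k^2)/(35*g^2 + 2*g*k - k^2)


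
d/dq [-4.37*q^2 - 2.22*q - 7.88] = -8.74*q - 2.22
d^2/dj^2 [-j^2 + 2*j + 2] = -2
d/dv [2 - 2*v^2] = -4*v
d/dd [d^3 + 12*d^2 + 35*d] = 3*d^2 + 24*d + 35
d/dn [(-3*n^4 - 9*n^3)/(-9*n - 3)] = n^2*(9*n^2 + 22*n + 9)/(9*n^2 + 6*n + 1)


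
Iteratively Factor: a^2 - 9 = (a - 3)*(a + 3)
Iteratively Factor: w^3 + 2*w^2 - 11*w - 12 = (w + 4)*(w^2 - 2*w - 3) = (w - 3)*(w + 4)*(w + 1)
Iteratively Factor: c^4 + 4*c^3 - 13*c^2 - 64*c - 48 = (c + 3)*(c^3 + c^2 - 16*c - 16) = (c + 1)*(c + 3)*(c^2 - 16) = (c - 4)*(c + 1)*(c + 3)*(c + 4)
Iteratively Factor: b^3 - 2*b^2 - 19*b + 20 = (b - 1)*(b^2 - b - 20) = (b - 1)*(b + 4)*(b - 5)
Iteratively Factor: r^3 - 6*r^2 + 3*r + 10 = (r - 5)*(r^2 - r - 2) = (r - 5)*(r + 1)*(r - 2)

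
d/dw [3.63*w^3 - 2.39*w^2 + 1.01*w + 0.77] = 10.89*w^2 - 4.78*w + 1.01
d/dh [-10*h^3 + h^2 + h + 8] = -30*h^2 + 2*h + 1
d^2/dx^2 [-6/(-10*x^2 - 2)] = 30*(15*x^2 - 1)/(5*x^2 + 1)^3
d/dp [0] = 0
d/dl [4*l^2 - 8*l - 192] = 8*l - 8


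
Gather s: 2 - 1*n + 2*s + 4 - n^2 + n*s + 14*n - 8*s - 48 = -n^2 + 13*n + s*(n - 6) - 42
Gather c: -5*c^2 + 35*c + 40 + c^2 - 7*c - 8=-4*c^2 + 28*c + 32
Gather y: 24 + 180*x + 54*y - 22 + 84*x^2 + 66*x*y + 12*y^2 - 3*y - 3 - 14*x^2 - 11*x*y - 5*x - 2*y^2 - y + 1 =70*x^2 + 175*x + 10*y^2 + y*(55*x + 50)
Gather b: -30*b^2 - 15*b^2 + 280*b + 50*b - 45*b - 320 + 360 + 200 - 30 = -45*b^2 + 285*b + 210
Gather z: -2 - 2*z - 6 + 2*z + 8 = 0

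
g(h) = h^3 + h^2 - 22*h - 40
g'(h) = 3*h^2 + 2*h - 22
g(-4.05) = -0.93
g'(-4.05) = 19.11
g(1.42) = -66.36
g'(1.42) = -13.11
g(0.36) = -47.74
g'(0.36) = -20.89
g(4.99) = -0.63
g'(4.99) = 62.68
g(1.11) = -61.82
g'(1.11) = -16.08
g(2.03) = -72.17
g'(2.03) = -5.58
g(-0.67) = -25.11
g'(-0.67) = -21.99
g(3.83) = -53.41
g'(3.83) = 29.67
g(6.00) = 80.00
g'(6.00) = 98.00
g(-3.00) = 8.00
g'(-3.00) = -1.00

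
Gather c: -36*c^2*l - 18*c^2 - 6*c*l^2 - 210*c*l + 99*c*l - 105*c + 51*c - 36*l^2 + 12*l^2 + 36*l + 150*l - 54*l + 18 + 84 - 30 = c^2*(-36*l - 18) + c*(-6*l^2 - 111*l - 54) - 24*l^2 + 132*l + 72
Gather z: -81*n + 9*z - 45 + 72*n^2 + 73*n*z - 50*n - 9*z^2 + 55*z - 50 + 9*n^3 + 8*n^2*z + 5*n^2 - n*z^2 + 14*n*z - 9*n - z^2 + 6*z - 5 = 9*n^3 + 77*n^2 - 140*n + z^2*(-n - 10) + z*(8*n^2 + 87*n + 70) - 100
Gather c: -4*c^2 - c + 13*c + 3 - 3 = -4*c^2 + 12*c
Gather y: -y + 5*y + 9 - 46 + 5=4*y - 32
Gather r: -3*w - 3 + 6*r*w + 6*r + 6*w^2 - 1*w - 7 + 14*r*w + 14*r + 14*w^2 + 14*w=r*(20*w + 20) + 20*w^2 + 10*w - 10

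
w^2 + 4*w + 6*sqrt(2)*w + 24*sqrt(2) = (w + 4)*(w + 6*sqrt(2))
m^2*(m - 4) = m^3 - 4*m^2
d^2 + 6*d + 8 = (d + 2)*(d + 4)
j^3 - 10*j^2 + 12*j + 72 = (j - 6)^2*(j + 2)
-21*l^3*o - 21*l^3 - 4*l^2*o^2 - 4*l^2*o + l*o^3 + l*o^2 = (-7*l + o)*(3*l + o)*(l*o + l)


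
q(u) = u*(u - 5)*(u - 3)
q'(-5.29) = 183.59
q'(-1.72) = 51.40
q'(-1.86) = 55.14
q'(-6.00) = 219.00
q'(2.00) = -5.00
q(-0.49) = -9.39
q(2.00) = 6.00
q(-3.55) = -198.81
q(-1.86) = -62.01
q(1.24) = 8.21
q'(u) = u*(u - 5) + u*(u - 3) + (u - 5)*(u - 3) = 3*u^2 - 16*u + 15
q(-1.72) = -54.56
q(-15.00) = -5400.00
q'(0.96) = 2.40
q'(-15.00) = 930.00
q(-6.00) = -594.00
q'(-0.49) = 23.56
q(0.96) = 7.91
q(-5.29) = -451.26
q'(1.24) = -0.23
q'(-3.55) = 109.61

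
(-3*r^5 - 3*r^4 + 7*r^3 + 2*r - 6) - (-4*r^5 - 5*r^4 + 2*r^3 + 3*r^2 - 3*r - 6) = r^5 + 2*r^4 + 5*r^3 - 3*r^2 + 5*r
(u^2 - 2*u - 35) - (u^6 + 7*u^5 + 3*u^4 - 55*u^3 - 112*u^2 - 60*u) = -u^6 - 7*u^5 - 3*u^4 + 55*u^3 + 113*u^2 + 58*u - 35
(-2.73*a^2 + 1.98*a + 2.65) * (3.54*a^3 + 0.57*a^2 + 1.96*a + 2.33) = -9.6642*a^5 + 5.4531*a^4 + 5.1588*a^3 - 0.969600000000001*a^2 + 9.8074*a + 6.1745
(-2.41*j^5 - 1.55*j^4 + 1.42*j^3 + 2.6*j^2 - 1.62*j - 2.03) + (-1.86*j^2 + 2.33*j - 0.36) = -2.41*j^5 - 1.55*j^4 + 1.42*j^3 + 0.74*j^2 + 0.71*j - 2.39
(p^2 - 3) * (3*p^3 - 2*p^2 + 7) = 3*p^5 - 2*p^4 - 9*p^3 + 13*p^2 - 21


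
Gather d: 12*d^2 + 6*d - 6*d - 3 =12*d^2 - 3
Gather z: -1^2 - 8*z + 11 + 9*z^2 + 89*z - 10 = 9*z^2 + 81*z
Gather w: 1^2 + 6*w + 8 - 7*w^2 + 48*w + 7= -7*w^2 + 54*w + 16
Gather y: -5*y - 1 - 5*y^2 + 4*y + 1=-5*y^2 - y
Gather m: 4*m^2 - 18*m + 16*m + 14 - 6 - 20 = 4*m^2 - 2*m - 12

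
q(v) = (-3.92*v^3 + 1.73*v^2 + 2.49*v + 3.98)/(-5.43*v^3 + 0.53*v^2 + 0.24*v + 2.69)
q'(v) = (-11.76*v^2 + 3.46*v + 2.49)/(-5.43*v^3 + 0.53*v^2 + 0.24*v + 2.69) + (16.29*v^2 - 1.06*v - 0.24)*(-3.92*v^3 + 1.73*v^2 + 2.49*v + 3.98)/(-5.43*v^3 + 0.53*v^2 + 0.24*v + 2.69)^2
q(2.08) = 0.43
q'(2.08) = 0.28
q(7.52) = 0.68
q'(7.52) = 0.01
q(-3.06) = 0.77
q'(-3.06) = 0.01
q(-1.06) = 0.84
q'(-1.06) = 0.18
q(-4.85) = 0.76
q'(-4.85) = 0.00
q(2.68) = 0.54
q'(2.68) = 0.12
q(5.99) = 0.67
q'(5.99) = 0.01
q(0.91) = -6.35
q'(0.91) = 110.19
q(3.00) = 0.57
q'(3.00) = 0.08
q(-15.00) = 0.74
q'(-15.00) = 0.00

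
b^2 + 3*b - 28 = (b - 4)*(b + 7)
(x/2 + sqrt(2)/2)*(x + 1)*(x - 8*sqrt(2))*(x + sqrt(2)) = x^4/2 - 3*sqrt(2)*x^3 + x^3/2 - 15*x^2 - 3*sqrt(2)*x^2 - 15*x - 8*sqrt(2)*x - 8*sqrt(2)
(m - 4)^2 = m^2 - 8*m + 16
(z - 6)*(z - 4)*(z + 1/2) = z^3 - 19*z^2/2 + 19*z + 12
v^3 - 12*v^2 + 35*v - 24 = (v - 8)*(v - 3)*(v - 1)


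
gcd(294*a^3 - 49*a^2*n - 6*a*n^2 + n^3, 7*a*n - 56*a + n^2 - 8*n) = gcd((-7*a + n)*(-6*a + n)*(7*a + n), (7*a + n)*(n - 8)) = 7*a + n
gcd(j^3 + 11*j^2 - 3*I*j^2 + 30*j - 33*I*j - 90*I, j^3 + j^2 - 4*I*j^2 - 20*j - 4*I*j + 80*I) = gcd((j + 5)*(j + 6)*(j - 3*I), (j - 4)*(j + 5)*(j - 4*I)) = j + 5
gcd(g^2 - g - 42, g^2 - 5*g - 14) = g - 7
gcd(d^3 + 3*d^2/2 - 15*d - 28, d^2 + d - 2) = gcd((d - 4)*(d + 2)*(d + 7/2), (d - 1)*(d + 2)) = d + 2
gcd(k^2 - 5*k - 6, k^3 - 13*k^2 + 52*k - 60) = k - 6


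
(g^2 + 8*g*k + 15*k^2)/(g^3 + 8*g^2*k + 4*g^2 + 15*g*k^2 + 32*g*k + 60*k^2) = 1/(g + 4)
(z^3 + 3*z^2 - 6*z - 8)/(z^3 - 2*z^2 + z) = (z^3 + 3*z^2 - 6*z - 8)/(z*(z^2 - 2*z + 1))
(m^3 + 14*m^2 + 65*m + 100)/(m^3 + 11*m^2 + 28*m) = (m^2 + 10*m + 25)/(m*(m + 7))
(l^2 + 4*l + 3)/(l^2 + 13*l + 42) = (l^2 + 4*l + 3)/(l^2 + 13*l + 42)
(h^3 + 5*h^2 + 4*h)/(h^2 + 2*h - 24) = h*(h^2 + 5*h + 4)/(h^2 + 2*h - 24)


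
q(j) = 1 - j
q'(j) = -1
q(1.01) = -0.01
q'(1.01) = -1.00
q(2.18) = -1.18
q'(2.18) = -1.00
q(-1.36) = 2.36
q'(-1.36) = -1.00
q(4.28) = -3.28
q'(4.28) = -1.00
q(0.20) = 0.80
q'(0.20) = -1.00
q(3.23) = -2.23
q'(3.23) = -1.00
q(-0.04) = 1.04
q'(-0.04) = -1.00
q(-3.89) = 4.89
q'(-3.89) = -1.00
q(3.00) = -2.00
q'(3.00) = -1.00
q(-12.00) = 13.00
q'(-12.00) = -1.00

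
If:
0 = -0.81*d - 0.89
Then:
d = -1.10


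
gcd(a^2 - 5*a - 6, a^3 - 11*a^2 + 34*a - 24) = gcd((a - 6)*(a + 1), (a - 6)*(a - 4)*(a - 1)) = a - 6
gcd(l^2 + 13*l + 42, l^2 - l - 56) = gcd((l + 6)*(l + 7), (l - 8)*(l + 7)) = l + 7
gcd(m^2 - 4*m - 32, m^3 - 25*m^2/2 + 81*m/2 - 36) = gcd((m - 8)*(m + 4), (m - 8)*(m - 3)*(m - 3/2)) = m - 8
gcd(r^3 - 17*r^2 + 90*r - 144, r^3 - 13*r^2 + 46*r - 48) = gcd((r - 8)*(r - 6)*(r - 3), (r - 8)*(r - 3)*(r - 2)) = r^2 - 11*r + 24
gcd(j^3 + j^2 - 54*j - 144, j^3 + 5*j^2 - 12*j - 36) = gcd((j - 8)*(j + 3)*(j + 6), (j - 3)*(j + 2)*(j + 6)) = j + 6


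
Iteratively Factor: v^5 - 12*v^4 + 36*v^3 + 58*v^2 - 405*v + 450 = (v - 5)*(v^4 - 7*v^3 + v^2 + 63*v - 90) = (v - 5)*(v + 3)*(v^3 - 10*v^2 + 31*v - 30) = (v - 5)*(v - 3)*(v + 3)*(v^2 - 7*v + 10) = (v - 5)^2*(v - 3)*(v + 3)*(v - 2)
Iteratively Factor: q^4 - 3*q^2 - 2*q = (q + 1)*(q^3 - q^2 - 2*q) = (q - 2)*(q + 1)*(q^2 + q) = (q - 2)*(q + 1)^2*(q)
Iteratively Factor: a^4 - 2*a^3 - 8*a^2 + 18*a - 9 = (a + 3)*(a^3 - 5*a^2 + 7*a - 3) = (a - 1)*(a + 3)*(a^2 - 4*a + 3) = (a - 1)^2*(a + 3)*(a - 3)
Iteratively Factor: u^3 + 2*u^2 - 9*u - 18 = (u - 3)*(u^2 + 5*u + 6) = (u - 3)*(u + 3)*(u + 2)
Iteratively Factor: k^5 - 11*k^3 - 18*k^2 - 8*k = (k - 4)*(k^4 + 4*k^3 + 5*k^2 + 2*k) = k*(k - 4)*(k^3 + 4*k^2 + 5*k + 2) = k*(k - 4)*(k + 1)*(k^2 + 3*k + 2) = k*(k - 4)*(k + 1)^2*(k + 2)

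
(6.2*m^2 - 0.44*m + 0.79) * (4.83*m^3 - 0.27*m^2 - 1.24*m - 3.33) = 29.946*m^5 - 3.7992*m^4 - 3.7535*m^3 - 20.3137*m^2 + 0.4856*m - 2.6307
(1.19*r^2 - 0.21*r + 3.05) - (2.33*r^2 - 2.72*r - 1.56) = -1.14*r^2 + 2.51*r + 4.61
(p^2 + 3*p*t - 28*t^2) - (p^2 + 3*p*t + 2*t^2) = -30*t^2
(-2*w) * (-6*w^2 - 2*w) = 12*w^3 + 4*w^2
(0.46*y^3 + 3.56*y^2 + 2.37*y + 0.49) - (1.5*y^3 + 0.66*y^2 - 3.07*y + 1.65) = -1.04*y^3 + 2.9*y^2 + 5.44*y - 1.16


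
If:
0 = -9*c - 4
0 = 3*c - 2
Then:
No Solution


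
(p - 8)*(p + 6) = p^2 - 2*p - 48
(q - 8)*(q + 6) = q^2 - 2*q - 48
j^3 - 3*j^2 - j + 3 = (j - 3)*(j - 1)*(j + 1)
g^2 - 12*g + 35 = (g - 7)*(g - 5)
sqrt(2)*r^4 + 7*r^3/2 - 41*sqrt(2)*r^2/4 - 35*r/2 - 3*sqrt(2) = (r - 2*sqrt(2))*(r + sqrt(2)/2)*(r + 3*sqrt(2))*(sqrt(2)*r + 1/2)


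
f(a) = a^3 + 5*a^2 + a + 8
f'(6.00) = 169.00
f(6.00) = 410.00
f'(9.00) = 334.00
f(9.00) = 1151.00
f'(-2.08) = -6.82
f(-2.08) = 18.55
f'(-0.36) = -2.21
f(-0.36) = 8.24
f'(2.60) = 47.28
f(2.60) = 61.98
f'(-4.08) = 10.14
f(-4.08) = 19.23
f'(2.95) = 56.61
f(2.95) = 80.13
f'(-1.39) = -7.10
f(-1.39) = 13.58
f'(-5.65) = 40.27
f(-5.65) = -18.40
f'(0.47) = 6.36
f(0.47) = 9.68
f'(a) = 3*a^2 + 10*a + 1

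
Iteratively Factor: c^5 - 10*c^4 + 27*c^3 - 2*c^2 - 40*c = (c + 1)*(c^4 - 11*c^3 + 38*c^2 - 40*c) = c*(c + 1)*(c^3 - 11*c^2 + 38*c - 40) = c*(c - 5)*(c + 1)*(c^2 - 6*c + 8) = c*(c - 5)*(c - 4)*(c + 1)*(c - 2)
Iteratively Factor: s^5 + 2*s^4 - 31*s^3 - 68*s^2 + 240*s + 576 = (s + 4)*(s^4 - 2*s^3 - 23*s^2 + 24*s + 144) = (s - 4)*(s + 4)*(s^3 + 2*s^2 - 15*s - 36) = (s - 4)^2*(s + 4)*(s^2 + 6*s + 9) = (s - 4)^2*(s + 3)*(s + 4)*(s + 3)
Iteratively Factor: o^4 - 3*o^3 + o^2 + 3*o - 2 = (o + 1)*(o^3 - 4*o^2 + 5*o - 2) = (o - 2)*(o + 1)*(o^2 - 2*o + 1) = (o - 2)*(o - 1)*(o + 1)*(o - 1)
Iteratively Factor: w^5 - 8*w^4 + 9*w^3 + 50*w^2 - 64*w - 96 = (w + 2)*(w^4 - 10*w^3 + 29*w^2 - 8*w - 48) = (w - 3)*(w + 2)*(w^3 - 7*w^2 + 8*w + 16) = (w - 4)*(w - 3)*(w + 2)*(w^2 - 3*w - 4) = (w - 4)*(w - 3)*(w + 1)*(w + 2)*(w - 4)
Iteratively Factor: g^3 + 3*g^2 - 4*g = (g + 4)*(g^2 - g) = g*(g + 4)*(g - 1)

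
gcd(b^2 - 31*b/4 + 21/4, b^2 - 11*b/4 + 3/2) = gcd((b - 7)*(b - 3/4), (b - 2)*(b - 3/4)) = b - 3/4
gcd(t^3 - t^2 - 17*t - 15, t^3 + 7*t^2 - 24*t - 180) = t - 5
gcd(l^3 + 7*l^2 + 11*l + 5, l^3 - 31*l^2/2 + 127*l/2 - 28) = 1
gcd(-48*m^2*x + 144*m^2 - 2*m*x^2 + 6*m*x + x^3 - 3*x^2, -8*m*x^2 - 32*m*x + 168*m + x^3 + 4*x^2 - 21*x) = -8*m*x + 24*m + x^2 - 3*x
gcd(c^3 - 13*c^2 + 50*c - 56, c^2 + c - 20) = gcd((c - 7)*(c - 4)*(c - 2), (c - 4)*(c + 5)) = c - 4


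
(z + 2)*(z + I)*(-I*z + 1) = -I*z^3 + 2*z^2 - 2*I*z^2 + 4*z + I*z + 2*I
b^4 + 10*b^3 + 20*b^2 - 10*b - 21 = (b - 1)*(b + 1)*(b + 3)*(b + 7)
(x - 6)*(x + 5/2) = x^2 - 7*x/2 - 15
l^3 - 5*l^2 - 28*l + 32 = (l - 8)*(l - 1)*(l + 4)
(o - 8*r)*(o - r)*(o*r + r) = o^3*r - 9*o^2*r^2 + o^2*r + 8*o*r^3 - 9*o*r^2 + 8*r^3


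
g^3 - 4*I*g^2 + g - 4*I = (g - 4*I)*(g - I)*(g + I)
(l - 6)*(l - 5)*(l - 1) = l^3 - 12*l^2 + 41*l - 30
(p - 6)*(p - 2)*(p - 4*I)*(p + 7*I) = p^4 - 8*p^3 + 3*I*p^3 + 40*p^2 - 24*I*p^2 - 224*p + 36*I*p + 336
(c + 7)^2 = c^2 + 14*c + 49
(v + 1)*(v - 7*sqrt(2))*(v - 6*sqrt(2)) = v^3 - 13*sqrt(2)*v^2 + v^2 - 13*sqrt(2)*v + 84*v + 84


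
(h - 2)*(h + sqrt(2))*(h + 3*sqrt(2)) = h^3 - 2*h^2 + 4*sqrt(2)*h^2 - 8*sqrt(2)*h + 6*h - 12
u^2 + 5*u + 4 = (u + 1)*(u + 4)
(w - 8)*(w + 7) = w^2 - w - 56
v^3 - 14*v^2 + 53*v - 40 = (v - 8)*(v - 5)*(v - 1)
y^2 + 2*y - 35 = (y - 5)*(y + 7)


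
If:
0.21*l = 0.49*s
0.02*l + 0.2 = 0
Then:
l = -10.00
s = -4.29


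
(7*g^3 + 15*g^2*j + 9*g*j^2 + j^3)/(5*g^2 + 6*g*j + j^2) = (7*g^2 + 8*g*j + j^2)/(5*g + j)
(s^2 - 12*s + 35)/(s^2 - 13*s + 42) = (s - 5)/(s - 6)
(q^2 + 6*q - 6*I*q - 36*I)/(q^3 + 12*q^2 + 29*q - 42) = (q - 6*I)/(q^2 + 6*q - 7)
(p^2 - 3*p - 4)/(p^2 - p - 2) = (p - 4)/(p - 2)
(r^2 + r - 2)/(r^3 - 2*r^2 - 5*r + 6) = 1/(r - 3)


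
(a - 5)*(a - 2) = a^2 - 7*a + 10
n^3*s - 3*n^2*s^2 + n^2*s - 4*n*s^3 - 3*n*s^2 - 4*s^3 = (n - 4*s)*(n + s)*(n*s + s)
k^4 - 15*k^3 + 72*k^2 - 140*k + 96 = (k - 8)*(k - 3)*(k - 2)^2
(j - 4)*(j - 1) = j^2 - 5*j + 4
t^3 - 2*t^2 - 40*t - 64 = (t - 8)*(t + 2)*(t + 4)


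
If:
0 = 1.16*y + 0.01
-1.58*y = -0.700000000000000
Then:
No Solution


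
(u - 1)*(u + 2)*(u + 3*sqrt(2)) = u^3 + u^2 + 3*sqrt(2)*u^2 - 2*u + 3*sqrt(2)*u - 6*sqrt(2)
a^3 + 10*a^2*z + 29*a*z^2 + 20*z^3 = (a + z)*(a + 4*z)*(a + 5*z)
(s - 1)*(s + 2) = s^2 + s - 2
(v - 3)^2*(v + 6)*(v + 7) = v^4 + 7*v^3 - 27*v^2 - 135*v + 378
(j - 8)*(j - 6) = j^2 - 14*j + 48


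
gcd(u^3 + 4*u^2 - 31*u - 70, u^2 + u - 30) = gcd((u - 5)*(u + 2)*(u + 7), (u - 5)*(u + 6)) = u - 5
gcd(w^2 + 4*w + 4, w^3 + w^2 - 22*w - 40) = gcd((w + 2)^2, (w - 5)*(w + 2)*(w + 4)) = w + 2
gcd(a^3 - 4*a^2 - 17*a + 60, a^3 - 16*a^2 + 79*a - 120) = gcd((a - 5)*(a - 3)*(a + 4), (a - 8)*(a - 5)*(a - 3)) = a^2 - 8*a + 15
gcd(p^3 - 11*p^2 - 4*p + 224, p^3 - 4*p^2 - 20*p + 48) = p + 4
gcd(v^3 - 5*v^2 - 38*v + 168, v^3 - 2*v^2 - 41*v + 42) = v^2 - v - 42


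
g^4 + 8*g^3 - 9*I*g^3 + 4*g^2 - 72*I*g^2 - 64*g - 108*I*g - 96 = (g + 2)*(g + 6)*(g - 8*I)*(g - I)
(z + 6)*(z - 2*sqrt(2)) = z^2 - 2*sqrt(2)*z + 6*z - 12*sqrt(2)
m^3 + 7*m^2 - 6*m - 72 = (m - 3)*(m + 4)*(m + 6)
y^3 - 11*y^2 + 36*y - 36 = (y - 6)*(y - 3)*(y - 2)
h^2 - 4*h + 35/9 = (h - 7/3)*(h - 5/3)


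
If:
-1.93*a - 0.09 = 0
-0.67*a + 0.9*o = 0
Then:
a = -0.05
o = -0.03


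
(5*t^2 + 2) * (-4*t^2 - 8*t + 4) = -20*t^4 - 40*t^3 + 12*t^2 - 16*t + 8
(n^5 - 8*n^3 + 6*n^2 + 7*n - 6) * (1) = n^5 - 8*n^3 + 6*n^2 + 7*n - 6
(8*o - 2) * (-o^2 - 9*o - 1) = -8*o^3 - 70*o^2 + 10*o + 2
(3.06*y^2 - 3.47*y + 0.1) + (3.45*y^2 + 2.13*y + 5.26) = 6.51*y^2 - 1.34*y + 5.36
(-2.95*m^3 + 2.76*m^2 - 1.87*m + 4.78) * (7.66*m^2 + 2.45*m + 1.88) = -22.597*m^5 + 13.9141*m^4 - 13.1082*m^3 + 37.2221*m^2 + 8.1954*m + 8.9864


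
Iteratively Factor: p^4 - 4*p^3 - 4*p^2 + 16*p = (p + 2)*(p^3 - 6*p^2 + 8*p) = (p - 2)*(p + 2)*(p^2 - 4*p) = p*(p - 2)*(p + 2)*(p - 4)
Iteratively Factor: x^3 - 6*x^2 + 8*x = (x - 4)*(x^2 - 2*x) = x*(x - 4)*(x - 2)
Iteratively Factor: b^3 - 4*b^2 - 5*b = (b)*(b^2 - 4*b - 5) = b*(b - 5)*(b + 1)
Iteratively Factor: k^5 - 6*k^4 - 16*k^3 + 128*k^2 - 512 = (k - 4)*(k^4 - 2*k^3 - 24*k^2 + 32*k + 128) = (k - 4)^2*(k^3 + 2*k^2 - 16*k - 32) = (k - 4)^2*(k + 2)*(k^2 - 16) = (k - 4)^3*(k + 2)*(k + 4)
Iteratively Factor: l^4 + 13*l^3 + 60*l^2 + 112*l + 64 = (l + 4)*(l^3 + 9*l^2 + 24*l + 16) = (l + 4)^2*(l^2 + 5*l + 4) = (l + 1)*(l + 4)^2*(l + 4)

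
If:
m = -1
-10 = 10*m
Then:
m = -1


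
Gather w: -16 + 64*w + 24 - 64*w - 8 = 0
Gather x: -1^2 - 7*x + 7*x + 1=0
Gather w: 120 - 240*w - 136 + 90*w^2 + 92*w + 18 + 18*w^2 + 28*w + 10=108*w^2 - 120*w + 12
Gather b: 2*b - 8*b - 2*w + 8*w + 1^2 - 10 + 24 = -6*b + 6*w + 15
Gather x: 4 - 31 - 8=-35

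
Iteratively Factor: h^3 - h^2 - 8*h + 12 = (h - 2)*(h^2 + h - 6) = (h - 2)^2*(h + 3)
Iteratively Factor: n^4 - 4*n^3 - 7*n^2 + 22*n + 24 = (n - 3)*(n^3 - n^2 - 10*n - 8) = (n - 3)*(n + 2)*(n^2 - 3*n - 4) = (n - 4)*(n - 3)*(n + 2)*(n + 1)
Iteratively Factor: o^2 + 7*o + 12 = (o + 3)*(o + 4)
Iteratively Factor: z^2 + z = (z + 1)*(z)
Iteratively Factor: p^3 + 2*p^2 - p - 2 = (p + 1)*(p^2 + p - 2) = (p - 1)*(p + 1)*(p + 2)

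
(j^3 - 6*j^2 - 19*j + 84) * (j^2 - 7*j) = j^5 - 13*j^4 + 23*j^3 + 217*j^2 - 588*j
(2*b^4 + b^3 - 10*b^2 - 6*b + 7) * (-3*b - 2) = -6*b^5 - 7*b^4 + 28*b^3 + 38*b^2 - 9*b - 14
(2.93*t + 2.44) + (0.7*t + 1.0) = 3.63*t + 3.44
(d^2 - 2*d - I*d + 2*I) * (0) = 0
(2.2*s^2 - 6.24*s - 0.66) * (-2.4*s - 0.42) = -5.28*s^3 + 14.052*s^2 + 4.2048*s + 0.2772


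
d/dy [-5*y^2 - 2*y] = -10*y - 2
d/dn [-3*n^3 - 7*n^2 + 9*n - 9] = -9*n^2 - 14*n + 9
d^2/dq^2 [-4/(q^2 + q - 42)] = 8*(q^2 + q - (2*q + 1)^2 - 42)/(q^2 + q - 42)^3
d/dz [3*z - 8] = 3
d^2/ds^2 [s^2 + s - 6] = 2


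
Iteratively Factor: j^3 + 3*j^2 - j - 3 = (j + 1)*(j^2 + 2*j - 3) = (j + 1)*(j + 3)*(j - 1)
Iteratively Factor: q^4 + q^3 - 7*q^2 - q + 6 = (q + 1)*(q^3 - 7*q + 6) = (q + 1)*(q + 3)*(q^2 - 3*q + 2) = (q - 1)*(q + 1)*(q + 3)*(q - 2)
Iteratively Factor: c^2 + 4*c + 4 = (c + 2)*(c + 2)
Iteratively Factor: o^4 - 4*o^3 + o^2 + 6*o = (o)*(o^3 - 4*o^2 + o + 6) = o*(o - 2)*(o^2 - 2*o - 3) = o*(o - 2)*(o + 1)*(o - 3)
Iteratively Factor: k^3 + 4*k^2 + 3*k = (k)*(k^2 + 4*k + 3) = k*(k + 1)*(k + 3)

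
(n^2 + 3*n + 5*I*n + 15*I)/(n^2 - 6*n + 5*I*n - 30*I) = (n + 3)/(n - 6)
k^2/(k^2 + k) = k/(k + 1)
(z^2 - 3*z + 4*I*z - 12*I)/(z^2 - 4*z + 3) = (z + 4*I)/(z - 1)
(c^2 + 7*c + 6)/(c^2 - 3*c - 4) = (c + 6)/(c - 4)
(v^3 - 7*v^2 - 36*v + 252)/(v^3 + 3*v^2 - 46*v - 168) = (v - 6)/(v + 4)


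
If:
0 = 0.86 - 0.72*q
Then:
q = 1.19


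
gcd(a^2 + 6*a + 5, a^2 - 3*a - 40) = a + 5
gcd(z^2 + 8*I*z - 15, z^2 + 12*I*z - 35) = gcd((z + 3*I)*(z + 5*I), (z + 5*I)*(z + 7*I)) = z + 5*I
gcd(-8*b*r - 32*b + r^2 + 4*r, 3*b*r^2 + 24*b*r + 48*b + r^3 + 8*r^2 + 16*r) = r + 4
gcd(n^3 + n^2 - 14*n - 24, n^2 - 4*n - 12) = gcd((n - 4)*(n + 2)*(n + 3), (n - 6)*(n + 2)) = n + 2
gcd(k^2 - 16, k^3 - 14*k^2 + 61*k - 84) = k - 4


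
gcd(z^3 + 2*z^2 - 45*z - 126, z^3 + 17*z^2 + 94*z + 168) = z + 6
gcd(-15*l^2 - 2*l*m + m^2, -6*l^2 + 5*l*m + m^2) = 1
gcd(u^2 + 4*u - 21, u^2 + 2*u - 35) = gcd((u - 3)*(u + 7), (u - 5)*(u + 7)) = u + 7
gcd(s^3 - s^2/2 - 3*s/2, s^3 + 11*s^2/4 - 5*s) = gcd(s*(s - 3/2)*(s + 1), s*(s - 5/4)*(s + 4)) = s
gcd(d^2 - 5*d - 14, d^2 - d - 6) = d + 2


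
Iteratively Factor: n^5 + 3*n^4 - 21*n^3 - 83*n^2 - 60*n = (n + 3)*(n^4 - 21*n^2 - 20*n) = (n + 1)*(n + 3)*(n^3 - n^2 - 20*n) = n*(n + 1)*(n + 3)*(n^2 - n - 20) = n*(n - 5)*(n + 1)*(n + 3)*(n + 4)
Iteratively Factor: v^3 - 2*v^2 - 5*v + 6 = (v - 1)*(v^2 - v - 6) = (v - 1)*(v + 2)*(v - 3)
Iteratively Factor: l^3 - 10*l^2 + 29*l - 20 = (l - 5)*(l^2 - 5*l + 4) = (l - 5)*(l - 4)*(l - 1)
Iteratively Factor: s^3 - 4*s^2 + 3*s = (s - 3)*(s^2 - s) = s*(s - 3)*(s - 1)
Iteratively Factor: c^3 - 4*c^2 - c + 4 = (c - 4)*(c^2 - 1) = (c - 4)*(c + 1)*(c - 1)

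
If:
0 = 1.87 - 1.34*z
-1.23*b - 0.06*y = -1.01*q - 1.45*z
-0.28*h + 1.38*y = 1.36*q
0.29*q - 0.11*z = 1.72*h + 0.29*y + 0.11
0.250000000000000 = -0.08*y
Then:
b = -0.78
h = -0.16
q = -3.14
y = -3.12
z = 1.40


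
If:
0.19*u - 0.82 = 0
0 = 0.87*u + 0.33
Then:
No Solution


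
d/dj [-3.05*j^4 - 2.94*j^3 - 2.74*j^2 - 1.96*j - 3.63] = -12.2*j^3 - 8.82*j^2 - 5.48*j - 1.96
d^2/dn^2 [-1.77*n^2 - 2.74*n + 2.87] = -3.54000000000000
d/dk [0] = 0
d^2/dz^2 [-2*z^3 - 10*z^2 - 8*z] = -12*z - 20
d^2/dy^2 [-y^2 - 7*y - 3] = -2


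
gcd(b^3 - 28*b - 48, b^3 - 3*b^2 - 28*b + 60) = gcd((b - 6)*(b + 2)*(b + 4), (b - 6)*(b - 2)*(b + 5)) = b - 6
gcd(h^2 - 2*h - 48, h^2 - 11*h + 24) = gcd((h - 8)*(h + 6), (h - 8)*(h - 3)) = h - 8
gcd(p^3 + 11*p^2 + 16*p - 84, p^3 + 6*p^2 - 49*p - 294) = p^2 + 13*p + 42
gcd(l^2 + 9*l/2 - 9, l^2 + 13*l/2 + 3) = l + 6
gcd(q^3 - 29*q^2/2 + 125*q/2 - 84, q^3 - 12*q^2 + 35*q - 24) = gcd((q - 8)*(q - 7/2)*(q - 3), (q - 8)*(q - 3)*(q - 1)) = q^2 - 11*q + 24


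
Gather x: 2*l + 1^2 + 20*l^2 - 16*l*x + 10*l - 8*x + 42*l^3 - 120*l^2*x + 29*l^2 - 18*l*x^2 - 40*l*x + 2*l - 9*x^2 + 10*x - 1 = 42*l^3 + 49*l^2 + 14*l + x^2*(-18*l - 9) + x*(-120*l^2 - 56*l + 2)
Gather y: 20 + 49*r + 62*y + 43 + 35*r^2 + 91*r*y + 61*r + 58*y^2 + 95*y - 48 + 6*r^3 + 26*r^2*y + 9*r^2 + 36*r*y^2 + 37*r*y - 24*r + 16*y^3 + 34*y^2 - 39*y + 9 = 6*r^3 + 44*r^2 + 86*r + 16*y^3 + y^2*(36*r + 92) + y*(26*r^2 + 128*r + 118) + 24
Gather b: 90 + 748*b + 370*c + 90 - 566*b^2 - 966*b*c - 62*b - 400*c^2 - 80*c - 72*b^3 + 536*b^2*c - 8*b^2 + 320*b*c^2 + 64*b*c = -72*b^3 + b^2*(536*c - 574) + b*(320*c^2 - 902*c + 686) - 400*c^2 + 290*c + 180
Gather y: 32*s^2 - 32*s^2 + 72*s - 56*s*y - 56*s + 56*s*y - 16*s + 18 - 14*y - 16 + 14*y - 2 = 0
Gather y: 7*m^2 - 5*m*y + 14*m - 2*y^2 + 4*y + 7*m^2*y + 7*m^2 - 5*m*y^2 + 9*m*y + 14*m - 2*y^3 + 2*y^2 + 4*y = 14*m^2 - 5*m*y^2 + 28*m - 2*y^3 + y*(7*m^2 + 4*m + 8)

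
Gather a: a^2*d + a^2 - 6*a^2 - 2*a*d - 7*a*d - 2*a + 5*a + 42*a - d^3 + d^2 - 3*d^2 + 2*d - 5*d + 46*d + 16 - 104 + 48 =a^2*(d - 5) + a*(45 - 9*d) - d^3 - 2*d^2 + 43*d - 40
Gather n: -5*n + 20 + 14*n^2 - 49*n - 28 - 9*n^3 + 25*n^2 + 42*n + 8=-9*n^3 + 39*n^2 - 12*n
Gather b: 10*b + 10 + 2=10*b + 12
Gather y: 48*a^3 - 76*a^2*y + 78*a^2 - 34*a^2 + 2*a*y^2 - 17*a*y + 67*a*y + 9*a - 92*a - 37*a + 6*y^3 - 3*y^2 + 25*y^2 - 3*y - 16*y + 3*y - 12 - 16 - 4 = 48*a^3 + 44*a^2 - 120*a + 6*y^3 + y^2*(2*a + 22) + y*(-76*a^2 + 50*a - 16) - 32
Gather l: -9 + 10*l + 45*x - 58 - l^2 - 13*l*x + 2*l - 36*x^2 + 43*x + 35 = -l^2 + l*(12 - 13*x) - 36*x^2 + 88*x - 32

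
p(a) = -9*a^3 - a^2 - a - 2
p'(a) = -27*a^2 - 2*a - 1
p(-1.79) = 48.20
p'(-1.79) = -83.93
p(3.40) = -370.70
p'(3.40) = -319.92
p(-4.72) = 926.83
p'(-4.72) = -593.08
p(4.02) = -606.86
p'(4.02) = -445.37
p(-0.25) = -1.67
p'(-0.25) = -2.19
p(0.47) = -3.63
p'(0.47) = -7.90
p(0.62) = -5.15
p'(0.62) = -12.62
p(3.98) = -589.22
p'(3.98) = -436.65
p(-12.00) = 15418.00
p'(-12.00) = -3865.00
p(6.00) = -1988.00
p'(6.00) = -985.00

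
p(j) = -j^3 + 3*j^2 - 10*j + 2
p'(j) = -3*j^2 + 6*j - 10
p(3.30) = -34.27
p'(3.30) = -22.87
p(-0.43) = 6.93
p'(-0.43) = -13.13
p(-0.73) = 11.29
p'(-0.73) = -15.98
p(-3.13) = 93.35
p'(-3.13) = -58.17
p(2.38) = -18.29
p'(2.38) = -12.71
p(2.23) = -16.47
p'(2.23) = -11.54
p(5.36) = -119.40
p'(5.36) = -64.03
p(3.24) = -32.92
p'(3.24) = -22.05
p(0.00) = 2.00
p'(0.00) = -10.00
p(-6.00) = 386.00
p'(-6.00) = -154.00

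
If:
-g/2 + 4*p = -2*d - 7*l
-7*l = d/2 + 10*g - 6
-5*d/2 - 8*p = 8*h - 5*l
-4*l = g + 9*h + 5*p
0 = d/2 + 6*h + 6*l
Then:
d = 723/2371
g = 1391/2371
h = -215/9484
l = -13/4742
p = -705/9484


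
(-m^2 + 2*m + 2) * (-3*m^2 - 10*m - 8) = 3*m^4 + 4*m^3 - 18*m^2 - 36*m - 16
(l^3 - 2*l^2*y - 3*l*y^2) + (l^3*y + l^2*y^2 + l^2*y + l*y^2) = l^3*y + l^3 + l^2*y^2 - l^2*y - 2*l*y^2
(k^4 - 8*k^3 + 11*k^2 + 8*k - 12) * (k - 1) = k^5 - 9*k^4 + 19*k^3 - 3*k^2 - 20*k + 12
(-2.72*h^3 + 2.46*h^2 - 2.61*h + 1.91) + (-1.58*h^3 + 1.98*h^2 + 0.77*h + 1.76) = -4.3*h^3 + 4.44*h^2 - 1.84*h + 3.67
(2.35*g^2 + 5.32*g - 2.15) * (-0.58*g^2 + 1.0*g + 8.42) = -1.363*g^4 - 0.7356*g^3 + 26.354*g^2 + 42.6444*g - 18.103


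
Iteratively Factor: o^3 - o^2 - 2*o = (o)*(o^2 - o - 2) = o*(o - 2)*(o + 1)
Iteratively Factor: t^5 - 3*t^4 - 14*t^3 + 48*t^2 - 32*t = (t - 1)*(t^4 - 2*t^3 - 16*t^2 + 32*t) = (t - 4)*(t - 1)*(t^3 + 2*t^2 - 8*t) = (t - 4)*(t - 2)*(t - 1)*(t^2 + 4*t) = (t - 4)*(t - 2)*(t - 1)*(t + 4)*(t)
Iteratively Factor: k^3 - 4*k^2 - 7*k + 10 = (k - 5)*(k^2 + k - 2) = (k - 5)*(k - 1)*(k + 2)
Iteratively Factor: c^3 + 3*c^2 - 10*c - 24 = (c + 2)*(c^2 + c - 12) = (c - 3)*(c + 2)*(c + 4)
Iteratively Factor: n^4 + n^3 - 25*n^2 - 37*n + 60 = (n - 1)*(n^3 + 2*n^2 - 23*n - 60) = (n - 5)*(n - 1)*(n^2 + 7*n + 12) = (n - 5)*(n - 1)*(n + 4)*(n + 3)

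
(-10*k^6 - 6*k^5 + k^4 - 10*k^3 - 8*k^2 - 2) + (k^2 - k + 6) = -10*k^6 - 6*k^5 + k^4 - 10*k^3 - 7*k^2 - k + 4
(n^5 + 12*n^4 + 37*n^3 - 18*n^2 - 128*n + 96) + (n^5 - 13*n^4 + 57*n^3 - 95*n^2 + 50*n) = 2*n^5 - n^4 + 94*n^3 - 113*n^2 - 78*n + 96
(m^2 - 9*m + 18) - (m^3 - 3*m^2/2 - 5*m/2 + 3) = -m^3 + 5*m^2/2 - 13*m/2 + 15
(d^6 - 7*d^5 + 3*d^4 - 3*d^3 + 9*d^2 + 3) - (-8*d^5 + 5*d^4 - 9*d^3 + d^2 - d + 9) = d^6 + d^5 - 2*d^4 + 6*d^3 + 8*d^2 + d - 6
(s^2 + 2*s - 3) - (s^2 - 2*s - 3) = 4*s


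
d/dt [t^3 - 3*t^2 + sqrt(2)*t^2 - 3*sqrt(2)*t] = 3*t^2 - 6*t + 2*sqrt(2)*t - 3*sqrt(2)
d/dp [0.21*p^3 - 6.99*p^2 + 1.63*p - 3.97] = 0.63*p^2 - 13.98*p + 1.63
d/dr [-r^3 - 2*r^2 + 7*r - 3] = -3*r^2 - 4*r + 7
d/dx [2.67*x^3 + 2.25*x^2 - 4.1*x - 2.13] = 8.01*x^2 + 4.5*x - 4.1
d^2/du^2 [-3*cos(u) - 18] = 3*cos(u)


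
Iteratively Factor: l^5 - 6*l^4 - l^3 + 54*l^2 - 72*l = (l + 3)*(l^4 - 9*l^3 + 26*l^2 - 24*l) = (l - 3)*(l + 3)*(l^3 - 6*l^2 + 8*l) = (l - 4)*(l - 3)*(l + 3)*(l^2 - 2*l) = l*(l - 4)*(l - 3)*(l + 3)*(l - 2)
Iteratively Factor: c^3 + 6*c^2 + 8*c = (c + 4)*(c^2 + 2*c) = c*(c + 4)*(c + 2)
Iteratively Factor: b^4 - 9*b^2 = (b)*(b^3 - 9*b) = b^2*(b^2 - 9) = b^2*(b + 3)*(b - 3)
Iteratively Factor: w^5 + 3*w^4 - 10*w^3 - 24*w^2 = (w)*(w^4 + 3*w^3 - 10*w^2 - 24*w) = w*(w + 2)*(w^3 + w^2 - 12*w) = w*(w + 2)*(w + 4)*(w^2 - 3*w) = w^2*(w + 2)*(w + 4)*(w - 3)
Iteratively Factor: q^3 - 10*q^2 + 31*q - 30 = (q - 5)*(q^2 - 5*q + 6) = (q - 5)*(q - 3)*(q - 2)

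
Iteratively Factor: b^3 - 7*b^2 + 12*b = (b - 3)*(b^2 - 4*b) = b*(b - 3)*(b - 4)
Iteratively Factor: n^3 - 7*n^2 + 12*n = (n)*(n^2 - 7*n + 12) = n*(n - 3)*(n - 4)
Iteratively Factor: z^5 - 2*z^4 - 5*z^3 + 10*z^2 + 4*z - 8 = (z + 2)*(z^4 - 4*z^3 + 3*z^2 + 4*z - 4) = (z + 1)*(z + 2)*(z^3 - 5*z^2 + 8*z - 4) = (z - 2)*(z + 1)*(z + 2)*(z^2 - 3*z + 2) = (z - 2)*(z - 1)*(z + 1)*(z + 2)*(z - 2)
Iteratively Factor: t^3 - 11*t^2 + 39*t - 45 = (t - 3)*(t^2 - 8*t + 15) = (t - 3)^2*(t - 5)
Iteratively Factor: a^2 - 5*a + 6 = (a - 2)*(a - 3)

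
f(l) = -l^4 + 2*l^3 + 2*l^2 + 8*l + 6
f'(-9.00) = 3374.00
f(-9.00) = -7923.00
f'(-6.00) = 1064.00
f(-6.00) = -1698.00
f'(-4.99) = 634.45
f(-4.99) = -852.64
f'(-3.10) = 172.42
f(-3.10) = -151.51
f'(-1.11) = 16.42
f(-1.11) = -4.67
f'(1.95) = 8.96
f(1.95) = 29.58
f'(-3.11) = 173.91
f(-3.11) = -153.25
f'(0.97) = 13.87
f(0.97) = 16.58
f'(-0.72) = 9.72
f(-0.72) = 0.26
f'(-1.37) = 24.07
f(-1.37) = -9.87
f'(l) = -4*l^3 + 6*l^2 + 4*l + 8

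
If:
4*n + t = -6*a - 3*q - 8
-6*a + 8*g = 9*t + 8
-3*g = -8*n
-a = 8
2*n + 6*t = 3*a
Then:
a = -8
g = -608/73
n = -228/73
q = 4048/219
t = -216/73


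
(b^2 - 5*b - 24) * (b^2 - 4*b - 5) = b^4 - 9*b^3 - 9*b^2 + 121*b + 120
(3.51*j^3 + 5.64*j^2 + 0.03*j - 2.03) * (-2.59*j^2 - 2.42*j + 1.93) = -9.0909*j^5 - 23.1018*j^4 - 6.9522*j^3 + 16.0703*j^2 + 4.9705*j - 3.9179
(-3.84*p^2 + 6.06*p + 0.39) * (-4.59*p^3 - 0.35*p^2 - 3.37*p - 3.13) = 17.6256*p^5 - 26.4714*p^4 + 9.0297*p^3 - 8.5395*p^2 - 20.2821*p - 1.2207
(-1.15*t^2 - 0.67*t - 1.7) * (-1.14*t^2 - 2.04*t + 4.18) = 1.311*t^4 + 3.1098*t^3 - 1.5022*t^2 + 0.6674*t - 7.106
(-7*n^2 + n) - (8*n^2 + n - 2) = 2 - 15*n^2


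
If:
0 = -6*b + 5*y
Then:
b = 5*y/6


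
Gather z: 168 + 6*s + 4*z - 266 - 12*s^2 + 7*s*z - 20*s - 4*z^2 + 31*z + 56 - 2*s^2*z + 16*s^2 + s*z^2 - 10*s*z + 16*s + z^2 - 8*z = 4*s^2 + 2*s + z^2*(s - 3) + z*(-2*s^2 - 3*s + 27) - 42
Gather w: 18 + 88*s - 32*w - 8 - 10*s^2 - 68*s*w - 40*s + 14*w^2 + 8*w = -10*s^2 + 48*s + 14*w^2 + w*(-68*s - 24) + 10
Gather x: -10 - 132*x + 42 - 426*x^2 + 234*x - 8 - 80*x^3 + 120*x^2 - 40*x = -80*x^3 - 306*x^2 + 62*x + 24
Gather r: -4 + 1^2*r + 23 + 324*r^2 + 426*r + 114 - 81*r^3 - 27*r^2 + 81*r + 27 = -81*r^3 + 297*r^2 + 508*r + 160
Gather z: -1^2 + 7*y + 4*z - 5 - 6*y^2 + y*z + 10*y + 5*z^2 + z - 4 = -6*y^2 + 17*y + 5*z^2 + z*(y + 5) - 10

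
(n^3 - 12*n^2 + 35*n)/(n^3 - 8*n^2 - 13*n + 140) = n/(n + 4)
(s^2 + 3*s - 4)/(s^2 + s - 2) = (s + 4)/(s + 2)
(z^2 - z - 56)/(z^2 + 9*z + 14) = (z - 8)/(z + 2)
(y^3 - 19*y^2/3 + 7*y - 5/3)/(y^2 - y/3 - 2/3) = (3*y^2 - 16*y + 5)/(3*y + 2)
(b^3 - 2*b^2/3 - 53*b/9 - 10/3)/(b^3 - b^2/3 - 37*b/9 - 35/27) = 3*(3*b^2 - 7*b - 6)/(9*b^2 - 18*b - 7)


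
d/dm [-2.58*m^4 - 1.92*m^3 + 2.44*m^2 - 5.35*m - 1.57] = -10.32*m^3 - 5.76*m^2 + 4.88*m - 5.35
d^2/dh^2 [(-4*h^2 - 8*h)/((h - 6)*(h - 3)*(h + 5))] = 8*(-h^6 - 6*h^5 - 57*h^4 + 652*h^3 - 2160*h - 12960)/(h^9 - 12*h^8 - 33*h^7 + 854*h^6 - 1269*h^5 - 19008*h^4 + 62937*h^3 + 99630*h^2 - 656100*h + 729000)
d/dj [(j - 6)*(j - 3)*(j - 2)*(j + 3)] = 4*j^3 - 24*j^2 + 6*j + 72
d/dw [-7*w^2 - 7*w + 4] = -14*w - 7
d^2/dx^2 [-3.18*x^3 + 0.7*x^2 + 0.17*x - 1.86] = 1.4 - 19.08*x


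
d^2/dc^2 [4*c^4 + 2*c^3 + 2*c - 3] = 12*c*(4*c + 1)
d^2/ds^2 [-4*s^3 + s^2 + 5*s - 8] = 2 - 24*s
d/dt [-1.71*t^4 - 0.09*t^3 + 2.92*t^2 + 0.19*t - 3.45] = -6.84*t^3 - 0.27*t^2 + 5.84*t + 0.19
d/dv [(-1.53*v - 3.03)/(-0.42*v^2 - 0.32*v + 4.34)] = (0.6426*v^2 + 0.4896*v - (0.84*v + 0.32)*(1.53*v + 3.03) - 6.6402)/(0.42*v^2 + 0.32*v - 4.34)^2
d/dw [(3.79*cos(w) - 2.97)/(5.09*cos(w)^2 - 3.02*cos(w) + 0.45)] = (19.2911*cos(w)^2 - 30.2346*cos(w) + 7.2639)*sin(w)/(25.9081*cos(w)^4 - 30.7436*cos(w)^3 + 13.7014*cos(w)^2 - 2.718*cos(w) + 0.2025)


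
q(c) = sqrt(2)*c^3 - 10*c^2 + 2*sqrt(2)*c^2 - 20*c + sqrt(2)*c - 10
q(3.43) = -101.05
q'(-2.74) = 52.57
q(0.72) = -26.57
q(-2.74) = -42.01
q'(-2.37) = 39.24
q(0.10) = -11.93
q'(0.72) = -26.71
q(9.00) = 272.79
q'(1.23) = -29.81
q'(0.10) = -19.98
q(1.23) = -41.08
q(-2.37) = -25.06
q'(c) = 3*sqrt(2)*c^2 - 20*c + 4*sqrt(2)*c - 20 + sqrt(2)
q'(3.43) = -17.87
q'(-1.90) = 23.98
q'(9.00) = 195.98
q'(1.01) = -28.74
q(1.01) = -34.63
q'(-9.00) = 454.16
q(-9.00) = -1454.59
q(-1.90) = -10.28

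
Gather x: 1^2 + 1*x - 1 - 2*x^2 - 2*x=-2*x^2 - x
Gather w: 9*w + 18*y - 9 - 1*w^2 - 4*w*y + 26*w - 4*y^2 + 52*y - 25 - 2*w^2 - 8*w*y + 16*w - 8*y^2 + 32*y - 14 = -3*w^2 + w*(51 - 12*y) - 12*y^2 + 102*y - 48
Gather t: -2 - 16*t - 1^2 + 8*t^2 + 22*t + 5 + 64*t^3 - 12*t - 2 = 64*t^3 + 8*t^2 - 6*t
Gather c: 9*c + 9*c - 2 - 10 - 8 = 18*c - 20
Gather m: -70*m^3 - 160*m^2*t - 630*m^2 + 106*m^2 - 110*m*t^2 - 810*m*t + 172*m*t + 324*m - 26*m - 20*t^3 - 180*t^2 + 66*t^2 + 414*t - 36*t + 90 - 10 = -70*m^3 + m^2*(-160*t - 524) + m*(-110*t^2 - 638*t + 298) - 20*t^3 - 114*t^2 + 378*t + 80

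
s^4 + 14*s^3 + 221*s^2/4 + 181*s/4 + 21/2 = (s + 1/2)^2*(s + 6)*(s + 7)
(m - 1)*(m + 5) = m^2 + 4*m - 5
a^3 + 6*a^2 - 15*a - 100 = (a - 4)*(a + 5)^2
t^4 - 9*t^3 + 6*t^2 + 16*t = t*(t - 8)*(t - 2)*(t + 1)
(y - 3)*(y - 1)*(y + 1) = y^3 - 3*y^2 - y + 3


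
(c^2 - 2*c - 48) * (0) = 0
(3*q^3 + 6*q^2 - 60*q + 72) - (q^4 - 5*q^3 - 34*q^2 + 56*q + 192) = -q^4 + 8*q^3 + 40*q^2 - 116*q - 120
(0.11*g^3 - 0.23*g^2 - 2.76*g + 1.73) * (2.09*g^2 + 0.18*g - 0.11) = 0.2299*g^5 - 0.4609*g^4 - 5.8219*g^3 + 3.1442*g^2 + 0.615*g - 0.1903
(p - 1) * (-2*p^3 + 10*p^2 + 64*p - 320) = -2*p^4 + 12*p^3 + 54*p^2 - 384*p + 320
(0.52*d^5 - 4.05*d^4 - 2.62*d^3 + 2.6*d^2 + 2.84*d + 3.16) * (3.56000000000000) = 1.8512*d^5 - 14.418*d^4 - 9.3272*d^3 + 9.256*d^2 + 10.1104*d + 11.2496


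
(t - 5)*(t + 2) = t^2 - 3*t - 10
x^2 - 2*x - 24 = (x - 6)*(x + 4)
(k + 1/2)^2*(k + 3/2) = k^3 + 5*k^2/2 + 7*k/4 + 3/8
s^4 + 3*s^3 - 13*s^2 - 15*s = s*(s - 3)*(s + 1)*(s + 5)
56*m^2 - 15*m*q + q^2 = (-8*m + q)*(-7*m + q)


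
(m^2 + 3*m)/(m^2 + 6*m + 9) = m/(m + 3)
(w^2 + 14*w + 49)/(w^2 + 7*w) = (w + 7)/w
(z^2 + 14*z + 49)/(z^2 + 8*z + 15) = (z^2 + 14*z + 49)/(z^2 + 8*z + 15)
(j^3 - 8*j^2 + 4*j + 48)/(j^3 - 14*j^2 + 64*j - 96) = (j + 2)/(j - 4)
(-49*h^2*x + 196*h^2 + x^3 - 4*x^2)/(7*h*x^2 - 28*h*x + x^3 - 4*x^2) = (-7*h + x)/x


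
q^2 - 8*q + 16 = (q - 4)^2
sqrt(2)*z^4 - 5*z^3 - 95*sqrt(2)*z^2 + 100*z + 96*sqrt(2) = (z - 8*sqrt(2))*(z - sqrt(2))*(z + 6*sqrt(2))*(sqrt(2)*z + 1)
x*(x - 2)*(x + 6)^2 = x^4 + 10*x^3 + 12*x^2 - 72*x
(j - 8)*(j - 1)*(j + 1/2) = j^3 - 17*j^2/2 + 7*j/2 + 4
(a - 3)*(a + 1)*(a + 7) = a^3 + 5*a^2 - 17*a - 21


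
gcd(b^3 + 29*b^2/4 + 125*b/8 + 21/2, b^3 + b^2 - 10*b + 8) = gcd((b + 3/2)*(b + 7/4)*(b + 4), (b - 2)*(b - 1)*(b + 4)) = b + 4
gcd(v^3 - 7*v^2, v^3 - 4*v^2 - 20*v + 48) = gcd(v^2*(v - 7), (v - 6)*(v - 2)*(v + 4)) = 1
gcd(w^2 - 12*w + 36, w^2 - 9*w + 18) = w - 6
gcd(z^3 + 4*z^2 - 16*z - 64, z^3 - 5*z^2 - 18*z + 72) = z + 4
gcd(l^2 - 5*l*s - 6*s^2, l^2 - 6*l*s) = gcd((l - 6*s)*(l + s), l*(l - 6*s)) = -l + 6*s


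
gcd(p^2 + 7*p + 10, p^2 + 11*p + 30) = p + 5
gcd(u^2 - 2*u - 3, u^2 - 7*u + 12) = u - 3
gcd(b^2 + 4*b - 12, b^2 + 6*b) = b + 6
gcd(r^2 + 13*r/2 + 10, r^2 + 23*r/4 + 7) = r + 4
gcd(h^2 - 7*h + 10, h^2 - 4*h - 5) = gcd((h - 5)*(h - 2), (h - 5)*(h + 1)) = h - 5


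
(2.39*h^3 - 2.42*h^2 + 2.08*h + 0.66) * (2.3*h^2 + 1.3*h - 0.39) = 5.497*h^5 - 2.459*h^4 + 0.7059*h^3 + 5.1658*h^2 + 0.0468000000000001*h - 0.2574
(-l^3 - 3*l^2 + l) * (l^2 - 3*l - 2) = -l^5 + 12*l^3 + 3*l^2 - 2*l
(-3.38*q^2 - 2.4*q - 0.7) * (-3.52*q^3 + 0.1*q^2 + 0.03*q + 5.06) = 11.8976*q^5 + 8.11*q^4 + 2.1226*q^3 - 17.2448*q^2 - 12.165*q - 3.542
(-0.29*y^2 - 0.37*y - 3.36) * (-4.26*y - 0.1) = 1.2354*y^3 + 1.6052*y^2 + 14.3506*y + 0.336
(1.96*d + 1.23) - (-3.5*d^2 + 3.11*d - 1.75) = 3.5*d^2 - 1.15*d + 2.98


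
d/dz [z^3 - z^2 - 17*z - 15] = 3*z^2 - 2*z - 17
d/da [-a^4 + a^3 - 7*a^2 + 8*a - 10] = -4*a^3 + 3*a^2 - 14*a + 8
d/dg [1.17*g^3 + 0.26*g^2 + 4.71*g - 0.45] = 3.51*g^2 + 0.52*g + 4.71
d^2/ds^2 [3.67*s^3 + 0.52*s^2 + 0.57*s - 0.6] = 22.02*s + 1.04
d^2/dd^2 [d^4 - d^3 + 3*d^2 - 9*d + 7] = 12*d^2 - 6*d + 6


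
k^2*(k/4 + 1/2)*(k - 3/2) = k^4/4 + k^3/8 - 3*k^2/4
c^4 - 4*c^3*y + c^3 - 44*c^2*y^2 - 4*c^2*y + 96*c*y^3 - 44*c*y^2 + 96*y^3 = (c + 1)*(c - 8*y)*(c - 2*y)*(c + 6*y)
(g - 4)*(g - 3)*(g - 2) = g^3 - 9*g^2 + 26*g - 24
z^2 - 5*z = z*(z - 5)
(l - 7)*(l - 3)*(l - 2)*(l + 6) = l^4 - 6*l^3 - 31*l^2 + 204*l - 252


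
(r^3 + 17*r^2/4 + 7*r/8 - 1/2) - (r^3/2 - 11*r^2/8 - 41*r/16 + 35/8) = r^3/2 + 45*r^2/8 + 55*r/16 - 39/8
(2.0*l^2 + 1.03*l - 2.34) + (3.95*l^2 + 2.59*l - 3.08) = 5.95*l^2 + 3.62*l - 5.42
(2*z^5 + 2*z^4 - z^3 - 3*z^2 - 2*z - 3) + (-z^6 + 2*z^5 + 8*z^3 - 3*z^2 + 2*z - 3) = -z^6 + 4*z^5 + 2*z^4 + 7*z^3 - 6*z^2 - 6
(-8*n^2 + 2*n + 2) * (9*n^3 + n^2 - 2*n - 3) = -72*n^5 + 10*n^4 + 36*n^3 + 22*n^2 - 10*n - 6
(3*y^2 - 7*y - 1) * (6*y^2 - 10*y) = 18*y^4 - 72*y^3 + 64*y^2 + 10*y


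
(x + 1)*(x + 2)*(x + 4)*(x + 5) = x^4 + 12*x^3 + 49*x^2 + 78*x + 40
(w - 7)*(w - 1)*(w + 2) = w^3 - 6*w^2 - 9*w + 14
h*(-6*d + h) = -6*d*h + h^2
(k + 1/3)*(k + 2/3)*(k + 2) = k^3 + 3*k^2 + 20*k/9 + 4/9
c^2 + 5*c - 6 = (c - 1)*(c + 6)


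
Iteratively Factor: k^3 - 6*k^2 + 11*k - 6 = (k - 3)*(k^2 - 3*k + 2) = (k - 3)*(k - 2)*(k - 1)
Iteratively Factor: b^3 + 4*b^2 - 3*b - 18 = (b + 3)*(b^2 + b - 6) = (b + 3)^2*(b - 2)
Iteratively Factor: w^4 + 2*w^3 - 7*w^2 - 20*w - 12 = (w - 3)*(w^3 + 5*w^2 + 8*w + 4) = (w - 3)*(w + 2)*(w^2 + 3*w + 2) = (w - 3)*(w + 1)*(w + 2)*(w + 2)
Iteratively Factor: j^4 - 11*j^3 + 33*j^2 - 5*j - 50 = (j - 5)*(j^3 - 6*j^2 + 3*j + 10) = (j - 5)^2*(j^2 - j - 2) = (j - 5)^2*(j - 2)*(j + 1)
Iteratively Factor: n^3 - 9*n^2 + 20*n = (n)*(n^2 - 9*n + 20) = n*(n - 4)*(n - 5)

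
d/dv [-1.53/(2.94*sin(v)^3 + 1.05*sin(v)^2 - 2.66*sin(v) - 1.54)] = (13.4946*sin(v)^2 + 3.213*sin(v) - 4.0698)*cos(v)/(2.94*sin(v)^3 + 1.05*sin(v)^2 - 2.66*sin(v) - 1.54)^2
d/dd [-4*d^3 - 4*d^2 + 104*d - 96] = -12*d^2 - 8*d + 104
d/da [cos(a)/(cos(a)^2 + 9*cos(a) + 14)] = (cos(a)^2 - 14)*sin(a)/((cos(a) + 2)^2*(cos(a) + 7)^2)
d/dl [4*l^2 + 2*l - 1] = 8*l + 2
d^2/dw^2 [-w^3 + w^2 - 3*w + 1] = 2 - 6*w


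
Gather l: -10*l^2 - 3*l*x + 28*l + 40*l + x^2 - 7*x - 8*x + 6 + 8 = -10*l^2 + l*(68 - 3*x) + x^2 - 15*x + 14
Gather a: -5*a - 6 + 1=-5*a - 5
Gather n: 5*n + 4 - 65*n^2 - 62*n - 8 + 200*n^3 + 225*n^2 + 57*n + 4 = 200*n^3 + 160*n^2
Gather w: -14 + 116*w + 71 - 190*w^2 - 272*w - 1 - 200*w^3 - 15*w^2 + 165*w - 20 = -200*w^3 - 205*w^2 + 9*w + 36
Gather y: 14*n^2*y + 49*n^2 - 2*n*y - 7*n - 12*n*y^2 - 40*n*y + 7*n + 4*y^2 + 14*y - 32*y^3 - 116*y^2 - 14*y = 49*n^2 - 32*y^3 + y^2*(-12*n - 112) + y*(14*n^2 - 42*n)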